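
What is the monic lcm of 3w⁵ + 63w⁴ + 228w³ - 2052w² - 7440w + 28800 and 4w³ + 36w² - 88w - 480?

w⁶ + 24w⁵ + 139w⁴ - 456w³ - 4532w² + 2160w + 28800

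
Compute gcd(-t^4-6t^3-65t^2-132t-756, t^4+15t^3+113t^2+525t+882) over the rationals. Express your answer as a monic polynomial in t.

Repeated division with remainder:
  -t^4-6t^3-65t^2-132t-756 = (-1)(t^4+15t^3+113t^2+525t+882) + (9t^3+48t^2+393t+126)
  t^4+15t^3+113t^2+525t+882 = ((1/9)t+29/27)(9t^3+48t^2+393t+126) + ((160/9)t^2+(800/9)t+2240/3)
  9t^3+48t^2+393t+126 = ((81/160)t+27/160)((160/9)t^2+(800/9)t+2240/3) + (0)
Last nonzero remainder: (160/9)t^2+(800/9)t+2240/3. Dividing through by 160/9 gives the monic gcd t^2+5t+42.

t^2+5t+42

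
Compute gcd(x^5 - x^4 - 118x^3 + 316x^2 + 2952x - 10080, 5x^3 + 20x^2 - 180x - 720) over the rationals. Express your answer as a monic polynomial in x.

x^2 - 36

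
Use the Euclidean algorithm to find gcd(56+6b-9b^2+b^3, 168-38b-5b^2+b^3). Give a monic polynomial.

28-11b+b^2

Euclidean algorithm in ℚ[b]:
  b^3-9b^2+6b+56 = (b^3-5b^2-38b+168) + (-4b^2+44b-112)
  b^3-5b^2-38b+168 = (-(1/4)b-3/2)(-4b^2+44b-112) + (0)
Last nonzero remainder: -4b^2+44b-112. Dividing through by -4 gives the monic gcd b^2-11b+28.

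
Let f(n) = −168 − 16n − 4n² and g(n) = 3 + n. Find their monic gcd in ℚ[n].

1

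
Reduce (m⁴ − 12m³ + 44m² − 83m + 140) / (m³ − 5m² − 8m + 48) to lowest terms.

Repeated division with remainder:
  m⁴ − 12m³ + 44m² − 83m + 140 = (m − 7)(m³ − 5m² − 8m + 48) + (17m² − 187m + 476)
  m³ − 5m² − 8m + 48 = ((1/17)m + 6/17)(17m² − 187m + 476) + (30m − 120)
  17m² − 187m + 476 = ((17/30)m − 119/30)(30m − 120) + (0)
Last nonzero remainder: 30m − 120. Dividing through by 30 gives the monic gcd m − 4.
Cancel m − 4 from numerator and denominator to get the reduced form.

(m³ − 8m² + 12m − 35)/(m² − m − 12)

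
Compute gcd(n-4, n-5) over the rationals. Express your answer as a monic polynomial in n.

1

Repeated division with remainder:
  n-4 = (n-5) + (1)
  n-5 = (n-5)(1) + (0)
The last nonzero remainder is the constant 1, so the polynomials are coprime and gcd = 1.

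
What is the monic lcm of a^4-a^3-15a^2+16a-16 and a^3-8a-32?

Euclidean algorithm in ℚ[a]:
  a^4-a^3-15a^2+16a-16 = (a-1)(a^3-8a-32) + (-7a^2+40a-48)
  a^3-8a-32 = (-(1/7)a-40/49)(-7a^2+40a-48) + ((872/49)a-3488/49)
  -7a^2+40a-48 = (-(343/872)a+147/218)((872/49)a-3488/49) + (0)
Last nonzero remainder: (872/49)a-3488/49. Dividing through by 872/49 gives the monic gcd a-4.
Then lcm(f, g) = f·g / gcd(f, g); expanding and making the result monic gives the answer.

a^6+3a^5-11a^4-52a^3-72a^2+64a-128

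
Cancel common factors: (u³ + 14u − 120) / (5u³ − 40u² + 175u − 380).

Euclidean algorithm in ℚ[u]:
  u³ + 14u − 120 = (1/5)(5u³ − 40u² + 175u − 380) + (8u² − 21u − 44)
  5u³ − 40u² + 175u − 380 = ((5/8)u − 215/64)(8u² − 21u − 44) + ((8445/64)u − 8445/16)
  8u² − 21u − 44 = ((512/8445)u + 704/8445)((8445/64)u − 8445/16) + (0)
Last nonzero remainder: (8445/64)u − 8445/16. Dividing through by 8445/64 gives the monic gcd u − 4.
Cancel u − 4 from numerator and denominator to get the reduced form.

(u² + 4u + 30)/(5u² − 20u + 95)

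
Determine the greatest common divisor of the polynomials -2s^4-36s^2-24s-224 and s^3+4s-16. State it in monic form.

s^2+2s+8

By polynomial division,
  -2s^4-36s^2-24s-224 = (-2s)(s^3+4s-16) + (-28s^2-56s-224)
  s^3+4s-16 = (-(1/28)s+1/14)(-28s^2-56s-224) + (0)
Last nonzero remainder: -28s^2-56s-224. Dividing through by -28 gives the monic gcd s^2+2s+8.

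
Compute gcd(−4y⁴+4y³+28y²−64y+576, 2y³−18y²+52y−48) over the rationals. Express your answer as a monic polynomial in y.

y−4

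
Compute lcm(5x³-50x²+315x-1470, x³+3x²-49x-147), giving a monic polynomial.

Apply the Euclidean algorithm:
  5x³-50x²+315x-1470 = (5)(x³+3x²-49x-147) + (-65x²+560x-735)
  x³+3x²-49x-147 = (-(1/65)x-151/845)(-65x²+560x-735) + ((6720/169)x-47040/169)
  -65x²+560x-735 = (-(2197/1344)x+169/64)((6720/169)x-47040/169) + (0)
Last nonzero remainder: (6720/169)x-47040/169. Dividing through by 6720/169 gives the monic gcd x-7.
Then lcm(f, g) = f·g / gcd(f, g); expanding and making the result monic gives the answer.

x⁵-16x³+126x²-1617x-6174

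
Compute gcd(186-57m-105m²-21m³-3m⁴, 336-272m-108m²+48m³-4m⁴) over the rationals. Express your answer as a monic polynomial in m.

By polynomial division,
  -3m⁴-21m³-105m²-57m+186 = (3/4)(-4m⁴+48m³-108m²-272m+336) + (-57m³-24m²+147m-66)
  -4m⁴+48m³-108m²-272m+336 = ((4/57)m-944/1083)(-57m³-24m²+147m-66) + (-(50264/361)m²-(50264/361)m+100528/361)
  -57m³-24m²+147m-66 = ((20577/50264)m-11913/50264)(-(50264/361)m²-(50264/361)m+100528/361) + (0)
Last nonzero remainder: -(50264/361)m²-(50264/361)m+100528/361. Dividing through by -50264/361 gives the monic gcd m²+m-2.

-2+m+m²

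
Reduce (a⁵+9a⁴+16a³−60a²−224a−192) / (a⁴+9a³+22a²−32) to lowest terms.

(a²−a−6)/(a−1)

By polynomial division,
  a⁵+9a⁴+16a³−60a²−224a−192 = (a)(a⁴+9a³+22a²−32) + (−6a³−60a²−192a−192)
  a⁴+9a³+22a²−32 = (−(1/6)a+1/6)(−6a³−60a²−192a−192) + (0)
Last nonzero remainder: −6a³−60a²−192a−192. Dividing through by −6 gives the monic gcd a³+10a²+32a+32.
Cancel a³+10a²+32a+32 from numerator and denominator to get the reduced form.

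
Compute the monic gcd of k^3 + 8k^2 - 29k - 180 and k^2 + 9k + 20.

Apply the Euclidean algorithm:
  k^3 + 8k^2 - 29k - 180 = (k - 1)(k^2 + 9k + 20) + (-40k - 160)
  k^2 + 9k + 20 = (-(1/40)k - 1/8)(-40k - 160) + (0)
Last nonzero remainder: -40k - 160. Dividing through by -40 gives the monic gcd k + 4.

k + 4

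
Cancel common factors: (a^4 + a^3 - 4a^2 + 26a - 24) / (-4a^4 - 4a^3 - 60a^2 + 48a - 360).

Euclidean algorithm in ℚ[a]:
  a^4 + a^3 - 4a^2 + 26a - 24 = (-1/4)(-4a^4 - 4a^3 - 60a^2 + 48a - 360) + (-19a^2 + 38a - 114)
  -4a^4 - 4a^3 - 60a^2 + 48a - 360 = ((4/19)a^2 + (12/19)a + 60/19)(-19a^2 + 38a - 114) + (0)
Last nonzero remainder: -19a^2 + 38a - 114. Dividing through by -19 gives the monic gcd a^2 - 2a + 6.
Cancel a^2 - 2a + 6 from numerator and denominator to get the reduced form.

(-a^2 - 3a + 4)/(4a^2 + 12a + 60)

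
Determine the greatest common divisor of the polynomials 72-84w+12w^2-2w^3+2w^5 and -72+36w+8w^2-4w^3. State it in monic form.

-6+w+w^2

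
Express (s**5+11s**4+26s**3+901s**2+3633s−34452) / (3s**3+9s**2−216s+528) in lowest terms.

(s**3+4s**2+42s+783)/(3s−12)

By polynomial division,
  s**5+11s**4+26s**3+901s**2+3633s−34452 = ((1/3)s**2+(8/3)s+74/3)(3s**3+9s**2−216s+528) + (1079s**2+7553s−47476)
  3s**3+9s**2−216s+528 = ((3/1079)s−12/1079)(1079s**2+7553s−47476) + (0)
Last nonzero remainder: 1079s**2+7553s−47476. Dividing through by 1079 gives the monic gcd s**2+7s−44.
Cancel s**2+7s−44 from numerator and denominator to get the reduced form.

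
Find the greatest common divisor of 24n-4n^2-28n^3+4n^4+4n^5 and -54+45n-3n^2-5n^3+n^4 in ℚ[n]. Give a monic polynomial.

-6+n+n^2

Euclidean algorithm in ℚ[n]:
  4n^5+4n^4-28n^3-4n^2+24n = (4n+24)(n^4-5n^3-3n^2+45n-54) + (104n^3-112n^2-840n+1296)
  n^4-5n^3-3n^2+45n-54 = ((1/104)n-51/1352)(104n^3-112n^2-840n+1296) + ((144/169)n^2+(144/169)n-864/169)
  104n^3-112n^2-840n+1296 = ((2197/18)n-507/2)((144/169)n^2+(144/169)n-864/169) + (0)
Last nonzero remainder: (144/169)n^2+(144/169)n-864/169. Dividing through by 144/169 gives the monic gcd n^2+n-6.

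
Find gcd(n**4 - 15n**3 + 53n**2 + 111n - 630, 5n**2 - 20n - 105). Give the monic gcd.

n**2 - 4n - 21

Euclidean algorithm in ℚ[n]:
  n**4 - 15n**3 + 53n**2 + 111n - 630 = ((1/5)n**2 - (11/5)n + 6)(5n**2 - 20n - 105) + (0)
Last nonzero remainder: 5n**2 - 20n - 105. Dividing through by 5 gives the monic gcd n**2 - 4n - 21.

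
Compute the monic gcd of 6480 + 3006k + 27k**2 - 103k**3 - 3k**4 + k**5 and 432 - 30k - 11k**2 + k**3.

432 - 30k - 11k**2 + k**3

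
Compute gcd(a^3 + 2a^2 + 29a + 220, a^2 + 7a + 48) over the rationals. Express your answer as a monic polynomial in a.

1

By polynomial division,
  a^3 + 2a^2 + 29a + 220 = (a - 5)(a^2 + 7a + 48) + (16a + 460)
  a^2 + 7a + 48 = ((1/16)a - 87/64)(16a + 460) + (10773/16)
  16a + 460 = ((256/10773)a + 7360/10773)(10773/16) + (0)
The last nonzero remainder is the constant 10773/16, so the polynomials are coprime and gcd = 1.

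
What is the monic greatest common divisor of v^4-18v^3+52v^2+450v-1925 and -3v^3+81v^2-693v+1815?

Euclidean algorithm in ℚ[v]:
  v^4-18v^3+52v^2+450v-1925 = (-(1/3)v-3)(-3v^3+81v^2-693v+1815) + (64v^2-1024v+3520)
  -3v^3+81v^2-693v+1815 = (-(3/64)v+33/64)(64v^2-1024v+3520) + (0)
Last nonzero remainder: 64v^2-1024v+3520. Dividing through by 64 gives the monic gcd v^2-16v+55.

v^2-16v+55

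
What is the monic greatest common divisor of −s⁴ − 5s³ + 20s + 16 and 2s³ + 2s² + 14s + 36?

s + 2

Euclidean algorithm in ℚ[s]:
  −s⁴ − 5s³ + 20s + 16 = (−(1/2)s − 2)(2s³ + 2s² + 14s + 36) + (11s² + 66s + 88)
  2s³ + 2s² + 14s + 36 = ((2/11)s − 10/11)(11s² + 66s + 88) + (58s + 116)
  11s² + 66s + 88 = ((11/58)s + 22/29)(58s + 116) + (0)
Last nonzero remainder: 58s + 116. Dividing through by 58 gives the monic gcd s + 2.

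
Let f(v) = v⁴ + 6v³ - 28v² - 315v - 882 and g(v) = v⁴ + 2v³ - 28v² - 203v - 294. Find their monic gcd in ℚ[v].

v³ - 28v - 147

Repeated division with remainder:
  v⁴ + 6v³ - 28v² - 315v - 882 = (v⁴ + 2v³ - 28v² - 203v - 294) + (4v³ - 112v - 588)
  v⁴ + 2v³ - 28v² - 203v - 294 = ((1/4)v + 1/2)(4v³ - 112v - 588) + (0)
Last nonzero remainder: 4v³ - 112v - 588. Dividing through by 4 gives the monic gcd v³ - 28v - 147.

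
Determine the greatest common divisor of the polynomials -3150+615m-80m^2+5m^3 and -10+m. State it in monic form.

Apply the Euclidean algorithm:
  5m^3-80m^2+615m-3150 = (5m^2-30m+315)(m-10) + (0)
The last nonzero remainder m-10 is already monic.

-10+m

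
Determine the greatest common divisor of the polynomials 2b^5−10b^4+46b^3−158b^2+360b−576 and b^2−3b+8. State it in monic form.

b^2−3b+8

Euclidean algorithm in ℚ[b]:
  2b^5−10b^4+46b^3−158b^2+360b−576 = (2b^3−4b^2+18b−72)(b^2−3b+8) + (0)
The last nonzero remainder b^2−3b+8 is already monic.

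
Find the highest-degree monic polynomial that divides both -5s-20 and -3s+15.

1

Euclidean algorithm in ℚ[s]:
  -5s-20 = (5/3)(-3s+15) + (-45)
  -3s+15 = ((1/15)s-1/3)(-45) + (0)
The last nonzero remainder is the constant -45, so the polynomials are coprime and gcd = 1.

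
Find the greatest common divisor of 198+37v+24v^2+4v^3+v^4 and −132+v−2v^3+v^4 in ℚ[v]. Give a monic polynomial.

Repeated division with remainder:
  v^4+4v^3+24v^2+37v+198 = (v^4−2v^3+v−132) + (6v^3+24v^2+36v+330)
  v^4−2v^3+v−132 = ((1/6)v−1)(6v^3+24v^2+36v+330) + (18v^2−18v+198)
  6v^3+24v^2+36v+330 = ((1/3)v+5/3)(18v^2−18v+198) + (0)
Last nonzero remainder: 18v^2−18v+198. Dividing through by 18 gives the monic gcd v^2−v+11.

11−v+v^2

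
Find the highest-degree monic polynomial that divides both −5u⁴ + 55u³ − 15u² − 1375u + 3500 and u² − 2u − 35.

u² − 2u − 35

Apply the Euclidean algorithm:
  −5u⁴ + 55u³ − 15u² − 1375u + 3500 = (−5u² + 45u − 100)(u² − 2u − 35) + (0)
The last nonzero remainder u² − 2u − 35 is already monic.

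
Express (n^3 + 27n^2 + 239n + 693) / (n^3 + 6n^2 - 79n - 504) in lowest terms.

Euclidean algorithm in ℚ[n]:
  n^3 + 27n^2 + 239n + 693 = (n^3 + 6n^2 - 79n - 504) + (21n^2 + 318n + 1197)
  n^3 + 6n^2 - 79n - 504 = ((1/21)n - 64/147)(21n^2 + 318n + 1197) + ((120/49)n + 120/7)
  21n^2 + 318n + 1197 = ((343/40)n + 2793/40)((120/49)n + 120/7) + (0)
Last nonzero remainder: (120/49)n + 120/7. Dividing through by 120/49 gives the monic gcd n + 7.
Cancel n + 7 from numerator and denominator to get the reduced form.

(n^2 + 20n + 99)/(n^2 - n - 72)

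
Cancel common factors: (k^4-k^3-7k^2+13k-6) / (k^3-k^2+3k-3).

(k^3-7k+6)/(k^2+3)

By polynomial division,
  k^4-k^3-7k^2+13k-6 = (k)(k^3-k^2+3k-3) + (-10k^2+16k-6)
  k^3-k^2+3k-3 = (-(1/10)k-3/50)(-10k^2+16k-6) + ((84/25)k-84/25)
  -10k^2+16k-6 = (-(125/42)k+25/14)((84/25)k-84/25) + (0)
Last nonzero remainder: (84/25)k-84/25. Dividing through by 84/25 gives the monic gcd k-1.
Cancel k-1 from numerator and denominator to get the reduced form.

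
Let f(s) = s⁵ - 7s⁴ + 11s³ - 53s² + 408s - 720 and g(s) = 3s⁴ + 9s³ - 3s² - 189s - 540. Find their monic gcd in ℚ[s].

s³ - s - 60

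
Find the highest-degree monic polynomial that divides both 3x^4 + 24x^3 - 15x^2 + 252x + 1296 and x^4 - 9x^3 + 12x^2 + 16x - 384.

x^3 - x^2 + 4x + 48

By polynomial division,
  3x^4 + 24x^3 - 15x^2 + 252x + 1296 = (3)(x^4 - 9x^3 + 12x^2 + 16x - 384) + (51x^3 - 51x^2 + 204x + 2448)
  x^4 - 9x^3 + 12x^2 + 16x - 384 = ((1/51)x - 8/51)(51x^3 - 51x^2 + 204x + 2448) + (0)
Last nonzero remainder: 51x^3 - 51x^2 + 204x + 2448. Dividing through by 51 gives the monic gcd x^3 - x^2 + 4x + 48.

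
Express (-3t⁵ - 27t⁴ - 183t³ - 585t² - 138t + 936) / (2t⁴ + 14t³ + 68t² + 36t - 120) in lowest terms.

(-3t³ - 24t² - 165t - 468)/(2t² + 12t + 60)

By polynomial division,
  -3t⁵ - 27t⁴ - 183t³ - 585t² - 138t + 936 = (-(3/2)t - 3)(2t⁴ + 14t³ + 68t² + 36t - 120) + (-39t³ - 327t² - 210t + 576)
  2t⁴ + 14t³ + 68t² + 36t - 120 = (-(2/39)t + 12/169)(-39t³ - 327t² - 210t + 576) + ((13596/169)t² + (13596/169)t - 27192/169)
  -39t³ - 327t² - 210t + 576 = (-(2197/4532)t - 4056/1133)((13596/169)t² + (13596/169)t - 27192/169) + (0)
Last nonzero remainder: (13596/169)t² + (13596/169)t - 27192/169. Dividing through by 13596/169 gives the monic gcd t² + t - 2.
Cancel t² + t - 2 from numerator and denominator to get the reduced form.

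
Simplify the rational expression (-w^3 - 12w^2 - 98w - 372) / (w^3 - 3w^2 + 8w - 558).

Apply the Euclidean algorithm:
  -w^3 - 12w^2 - 98w - 372 = (-1)(w^3 - 3w^2 + 8w - 558) + (-15w^2 - 90w - 930)
  w^3 - 3w^2 + 8w - 558 = (-(1/15)w + 3/5)(-15w^2 - 90w - 930) + (0)
Last nonzero remainder: -15w^2 - 90w - 930. Dividing through by -15 gives the monic gcd w^2 + 6w + 62.
Cancel w^2 + 6w + 62 from numerator and denominator to get the reduced form.

(-w - 6)/(w - 9)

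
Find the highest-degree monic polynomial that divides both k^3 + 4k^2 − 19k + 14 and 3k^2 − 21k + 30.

k − 2

By polynomial division,
  k^3 + 4k^2 − 19k + 14 = ((1/3)k + 11/3)(3k^2 − 21k + 30) + (48k − 96)
  3k^2 − 21k + 30 = ((1/16)k − 5/16)(48k − 96) + (0)
Last nonzero remainder: 48k − 96. Dividing through by 48 gives the monic gcd k − 2.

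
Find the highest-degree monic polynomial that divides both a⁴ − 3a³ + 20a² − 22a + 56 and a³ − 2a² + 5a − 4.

Apply the Euclidean algorithm:
  a⁴ − 3a³ + 20a² − 22a + 56 = (a − 1)(a³ − 2a² + 5a − 4) + (13a² − 13a + 52)
  a³ − 2a² + 5a − 4 = ((1/13)a − 1/13)(13a² − 13a + 52) + (0)
Last nonzero remainder: 13a² − 13a + 52. Dividing through by 13 gives the monic gcd a² − a + 4.

a² − a + 4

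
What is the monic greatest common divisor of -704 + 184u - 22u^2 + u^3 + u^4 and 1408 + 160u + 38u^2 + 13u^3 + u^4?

176 - 2u + 5u^2 + u^3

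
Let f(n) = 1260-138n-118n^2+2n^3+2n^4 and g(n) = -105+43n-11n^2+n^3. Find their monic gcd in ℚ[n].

Euclidean algorithm in ℚ[n]:
  2n^4+2n^3-118n^2-138n+1260 = (2n+24)(n^3-11n^2+43n-105) + (60n^2-960n+3780)
  n^3-11n^2+43n-105 = ((1/60)n+1/12)(60n^2-960n+3780) + (60n-420)
  60n^2-960n+3780 = (n-9)(60n-420) + (0)
Last nonzero remainder: 60n-420. Dividing through by 60 gives the monic gcd n-7.

-7+n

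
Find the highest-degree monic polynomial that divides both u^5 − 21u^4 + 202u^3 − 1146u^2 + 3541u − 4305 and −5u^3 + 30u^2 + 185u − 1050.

u^2 − 12u + 35

Repeated division with remainder:
  u^5 − 21u^4 + 202u^3 − 1146u^2 + 3541u − 4305 = (−(1/5)u^2 + 3u − 149/5)(−5u^3 + 30u^2 + 185u − 1050) + (−1017u^2 + 12204u − 35595)
  −5u^3 + 30u^2 + 185u − 1050 = ((5/1017)u + 10/339)(−1017u^2 + 12204u − 35595) + (0)
Last nonzero remainder: −1017u^2 + 12204u − 35595. Dividing through by −1017 gives the monic gcd u^2 − 12u + 35.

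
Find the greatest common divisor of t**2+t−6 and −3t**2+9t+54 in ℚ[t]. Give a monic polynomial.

t+3

Apply the Euclidean algorithm:
  t**2+t−6 = (−1/3)(−3t**2+9t+54) + (4t+12)
  −3t**2+9t+54 = (−(3/4)t+9/2)(4t+12) + (0)
Last nonzero remainder: 4t+12. Dividing through by 4 gives the monic gcd t+3.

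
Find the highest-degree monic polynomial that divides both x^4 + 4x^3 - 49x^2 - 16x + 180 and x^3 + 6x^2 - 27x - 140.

Euclidean algorithm in ℚ[x]:
  x^4 + 4x^3 - 49x^2 - 16x + 180 = (x - 2)(x^3 + 6x^2 - 27x - 140) + (-10x^2 + 70x - 100)
  x^3 + 6x^2 - 27x - 140 = (-(1/10)x - 13/10)(-10x^2 + 70x - 100) + (54x - 270)
  -10x^2 + 70x - 100 = (-(5/27)x + 10/27)(54x - 270) + (0)
Last nonzero remainder: 54x - 270. Dividing through by 54 gives the monic gcd x - 5.

x - 5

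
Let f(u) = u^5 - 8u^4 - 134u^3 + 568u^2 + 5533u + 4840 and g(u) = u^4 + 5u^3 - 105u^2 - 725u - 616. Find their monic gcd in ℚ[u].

Repeated division with remainder:
  u^5 - 8u^4 - 134u^3 + 568u^2 + 5533u + 4840 = (u - 13)(u^4 + 5u^3 - 105u^2 - 725u - 616) + (36u^3 - 72u^2 - 3276u - 3168)
  u^4 + 5u^3 - 105u^2 - 725u - 616 = ((1/36)u + 7/36)(36u^3 - 72u^2 - 3276u - 3168) + (0)
Last nonzero remainder: 36u^3 - 72u^2 - 3276u - 3168. Dividing through by 36 gives the monic gcd u^3 - 2u^2 - 91u - 88.

u^3 - 2u^2 - 91u - 88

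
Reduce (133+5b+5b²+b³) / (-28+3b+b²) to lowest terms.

(19-2b+b²)/(-4+b)

By polynomial division,
  b³+5b²+5b+133 = (b+2)(b²+3b-28) + (27b+189)
  b²+3b-28 = ((1/27)b-4/27)(27b+189) + (0)
Last nonzero remainder: 27b+189. Dividing through by 27 gives the monic gcd b+7.
Cancel b+7 from numerator and denominator to get the reduced form.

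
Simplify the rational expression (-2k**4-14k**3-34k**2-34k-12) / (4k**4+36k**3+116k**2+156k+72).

(-k-1)/(2k+6)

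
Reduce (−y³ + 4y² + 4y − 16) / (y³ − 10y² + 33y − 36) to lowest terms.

By polynomial division,
  −y³ + 4y² + 4y − 16 = (−1)(y³ − 10y² + 33y − 36) + (−6y² + 37y − 52)
  y³ − 10y² + 33y − 36 = (−(1/6)y + 23/36)(−6y² + 37y − 52) + ((25/36)y − 25/9)
  −6y² + 37y − 52 = (−(216/25)y + 468/25)((25/36)y − 25/9) + (0)
Last nonzero remainder: (25/36)y − 25/9. Dividing through by 25/36 gives the monic gcd y − 4.
Cancel y − 4 from numerator and denominator to get the reduced form.

(−y² + 4)/(y² − 6y + 9)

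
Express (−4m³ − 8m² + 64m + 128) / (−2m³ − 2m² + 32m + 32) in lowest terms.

(2m + 4)/(m + 1)

Repeated division with remainder:
  −4m³ − 8m² + 64m + 128 = (2)(−2m³ − 2m² + 32m + 32) + (−4m² + 64)
  −2m³ − 2m² + 32m + 32 = ((1/2)m + 1/2)(−4m² + 64) + (0)
Last nonzero remainder: −4m² + 64. Dividing through by −4 gives the monic gcd m² − 16.
Cancel m² − 16 from numerator and denominator to get the reduced form.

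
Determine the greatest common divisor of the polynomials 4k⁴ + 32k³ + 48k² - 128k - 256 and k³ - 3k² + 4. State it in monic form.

k - 2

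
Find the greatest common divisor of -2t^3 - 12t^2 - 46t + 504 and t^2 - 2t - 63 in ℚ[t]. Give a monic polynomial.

1

Repeated division with remainder:
  -2t^3 - 12t^2 - 46t + 504 = (-2t - 16)(t^2 - 2t - 63) + (-204t - 504)
  t^2 - 2t - 63 = (-(1/204)t + 19/867)(-204t - 504) + (-15015/289)
  -204t - 504 = ((19652/5005)t + 6936/715)(-15015/289) + (0)
The last nonzero remainder is the constant -15015/289, so the polynomials are coprime and gcd = 1.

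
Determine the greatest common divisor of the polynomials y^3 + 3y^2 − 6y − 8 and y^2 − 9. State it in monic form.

By polynomial division,
  y^3 + 3y^2 − 6y − 8 = (y + 3)(y^2 − 9) + (3y + 19)
  y^2 − 9 = ((1/3)y − 19/9)(3y + 19) + (280/9)
  3y + 19 = ((27/280)y + 171/280)(280/9) + (0)
The last nonzero remainder is the constant 280/9, so the polynomials are coprime and gcd = 1.

1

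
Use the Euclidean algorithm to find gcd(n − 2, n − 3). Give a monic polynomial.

1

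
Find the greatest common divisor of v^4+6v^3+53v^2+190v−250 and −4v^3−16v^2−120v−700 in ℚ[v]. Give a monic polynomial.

Apply the Euclidean algorithm:
  v^4+6v^3+53v^2+190v−250 = (−(1/4)v−1/2)(−4v^3−16v^2−120v−700) + (15v^2−45v−600)
  −4v^3−16v^2−120v−700 = (−(4/15)v−28/15)(15v^2−45v−600) + (−364v−1820)
  15v^2−45v−600 = (−(15/364)v+30/91)(−364v−1820) + (0)
Last nonzero remainder: −364v−1820. Dividing through by −364 gives the monic gcd v+5.

v+5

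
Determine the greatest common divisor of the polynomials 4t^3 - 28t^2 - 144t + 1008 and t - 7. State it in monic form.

t - 7

Repeated division with remainder:
  4t^3 - 28t^2 - 144t + 1008 = (4t^2 - 144)(t - 7) + (0)
The last nonzero remainder t - 7 is already monic.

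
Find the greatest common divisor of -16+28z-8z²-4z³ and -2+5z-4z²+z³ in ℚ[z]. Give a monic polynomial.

1-2z+z²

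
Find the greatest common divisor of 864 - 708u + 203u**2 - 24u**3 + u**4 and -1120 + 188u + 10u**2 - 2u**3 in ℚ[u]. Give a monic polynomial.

Repeated division with remainder:
  u**4 - 24u**3 + 203u**2 - 708u + 864 = (-(1/2)u + 19/2)(-2u**3 + 10u**2 + 188u - 1120) + (202u**2 - 3054u + 11504)
  -2u**3 + 10u**2 + 188u - 1120 = (-(1/101)u - 1022/10201)(202u**2 - 3054u + 11504) + (-(41496/10201)u + 331968/10201)
  202u**2 - 3054u + 11504 = (-(1030301/20748)u + 7334519/20748)(-(41496/10201)u + 331968/10201) + (0)
Last nonzero remainder: -(41496/10201)u + 331968/10201. Dividing through by -41496/10201 gives the monic gcd u - 8.

-8 + u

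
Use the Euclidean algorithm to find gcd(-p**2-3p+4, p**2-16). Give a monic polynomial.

By polynomial division,
  -p**2-3p+4 = (-1)(p**2-16) + (-3p-12)
  p**2-16 = (-(1/3)p+4/3)(-3p-12) + (0)
Last nonzero remainder: -3p-12. Dividing through by -3 gives the monic gcd p+4.

p+4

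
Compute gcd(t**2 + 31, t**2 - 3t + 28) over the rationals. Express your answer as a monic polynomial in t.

1

Repeated division with remainder:
  t**2 + 31 = (t**2 - 3t + 28) + (3t + 3)
  t**2 - 3t + 28 = ((1/3)t - 4/3)(3t + 3) + (32)
  3t + 3 = ((3/32)t + 3/32)(32) + (0)
The last nonzero remainder is the constant 32, so the polynomials are coprime and gcd = 1.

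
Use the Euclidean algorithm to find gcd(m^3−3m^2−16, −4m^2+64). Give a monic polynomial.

m−4

By polynomial division,
  m^3−3m^2−16 = (−(1/4)m+3/4)(−4m^2+64) + (16m−64)
  −4m^2+64 = (−(1/4)m−1)(16m−64) + (0)
Last nonzero remainder: 16m−64. Dividing through by 16 gives the monic gcd m−4.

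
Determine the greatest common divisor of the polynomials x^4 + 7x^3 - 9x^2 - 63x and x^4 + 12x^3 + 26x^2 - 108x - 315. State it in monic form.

By polynomial division,
  x^4 + 7x^3 - 9x^2 - 63x = (x^4 + 12x^3 + 26x^2 - 108x - 315) + (-5x^3 - 35x^2 + 45x + 315)
  x^4 + 12x^3 + 26x^2 - 108x - 315 = (-(1/5)x - 1)(-5x^3 - 35x^2 + 45x + 315) + (0)
Last nonzero remainder: -5x^3 - 35x^2 + 45x + 315. Dividing through by -5 gives the monic gcd x^3 + 7x^2 - 9x - 63.

x^3 + 7x^2 - 9x - 63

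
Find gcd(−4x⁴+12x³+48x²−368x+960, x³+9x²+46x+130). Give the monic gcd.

x+5

Euclidean algorithm in ℚ[x]:
  −4x⁴+12x³+48x²−368x+960 = (−4x+48)(x³+9x²+46x+130) + (−200x²−2056x−5280)
  x³+9x²+46x+130 = (−(1/200)x+4/625)(−200x²−2056x−5280) + ((20474/625)x+20474/125)
  −200x²−2056x−5280 = (−(62500/10237)x−330000/10237)((20474/625)x+20474/125) + (0)
Last nonzero remainder: (20474/625)x+20474/125. Dividing through by 20474/625 gives the monic gcd x+5.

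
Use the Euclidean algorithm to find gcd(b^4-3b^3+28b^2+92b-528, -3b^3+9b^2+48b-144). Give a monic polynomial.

b^2+b-12

Euclidean algorithm in ℚ[b]:
  b^4-3b^3+28b^2+92b-528 = (-(1/3)b)(-3b^3+9b^2+48b-144) + (44b^2+44b-528)
  -3b^3+9b^2+48b-144 = (-(3/44)b+3/11)(44b^2+44b-528) + (0)
Last nonzero remainder: 44b^2+44b-528. Dividing through by 44 gives the monic gcd b^2+b-12.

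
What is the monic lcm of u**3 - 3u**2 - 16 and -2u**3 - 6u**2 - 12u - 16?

Repeated division with remainder:
  u**3 - 3u**2 - 16 = (-1/2)(-2u**3 - 6u**2 - 12u - 16) + (-6u**2 - 6u - 24)
  -2u**3 - 6u**2 - 12u - 16 = ((1/3)u + 2/3)(-6u**2 - 6u - 24) + (0)
Last nonzero remainder: -6u**2 - 6u - 24. Dividing through by -6 gives the monic gcd u**2 + u + 4.
Then lcm(f, g) = f·g / gcd(f, g); expanding and making the result monic gives the answer.

u**4 - u**3 - 6u**2 - 16u - 32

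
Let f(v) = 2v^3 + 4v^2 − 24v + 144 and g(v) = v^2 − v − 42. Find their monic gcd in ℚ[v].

Euclidean algorithm in ℚ[v]:
  2v^3 + 4v^2 − 24v + 144 = (2v + 6)(v^2 − v − 42) + (66v + 396)
  v^2 − v − 42 = ((1/66)v − 7/66)(66v + 396) + (0)
Last nonzero remainder: 66v + 396. Dividing through by 66 gives the monic gcd v + 6.

v + 6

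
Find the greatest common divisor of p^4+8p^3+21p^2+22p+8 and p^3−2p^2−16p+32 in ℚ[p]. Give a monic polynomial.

Euclidean algorithm in ℚ[p]:
  p^4+8p^3+21p^2+22p+8 = (p+10)(p^3−2p^2−16p+32) + (57p^2+150p−312)
  p^3−2p^2−16p+32 = ((1/57)p−88/1083)(57p^2+150p−312) + ((600/361)p+2400/361)
  57p^2+150p−312 = ((6859/200)p−4693/100)((600/361)p+2400/361) + (0)
Last nonzero remainder: (600/361)p+2400/361. Dividing through by 600/361 gives the monic gcd p+4.

p+4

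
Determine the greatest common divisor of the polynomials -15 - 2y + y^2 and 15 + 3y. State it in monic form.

1

Euclidean algorithm in ℚ[y]:
  y^2 - 2y - 15 = ((1/3)y - 7/3)(3y + 15) + (20)
  3y + 15 = ((3/20)y + 3/4)(20) + (0)
The last nonzero remainder is the constant 20, so the polynomials are coprime and gcd = 1.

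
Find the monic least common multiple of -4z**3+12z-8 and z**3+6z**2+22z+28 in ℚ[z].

z**5+4z**4+11z**3-10z**2-34z+28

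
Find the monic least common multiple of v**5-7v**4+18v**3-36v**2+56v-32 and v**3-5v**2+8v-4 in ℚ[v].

v**6-9v**5+32v**4-72v**3+128v**2-144v+64

Euclidean algorithm in ℚ[v]:
  v**5-7v**4+18v**3-36v**2+56v-32 = (v**2-2v)(v**3-5v**2+8v-4) + (-16v**2+48v-32)
  v**3-5v**2+8v-4 = (-(1/16)v+1/8)(-16v**2+48v-32) + (0)
Last nonzero remainder: -16v**2+48v-32. Dividing through by -16 gives the monic gcd v**2-3v+2.
Then lcm(f, g) = f·g / gcd(f, g); expanding and making the result monic gives the answer.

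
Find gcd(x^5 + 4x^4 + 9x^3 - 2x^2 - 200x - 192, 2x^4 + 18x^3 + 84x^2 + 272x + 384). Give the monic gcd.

By polynomial division,
  x^5 + 4x^4 + 9x^3 - 2x^2 - 200x - 192 = ((1/2)x - 5/2)(2x^4 + 18x^3 + 84x^2 + 272x + 384) + (12x^3 + 72x^2 + 288x + 768)
  2x^4 + 18x^3 + 84x^2 + 272x + 384 = ((1/6)x + 1/2)(12x^3 + 72x^2 + 288x + 768) + (0)
Last nonzero remainder: 12x^3 + 72x^2 + 288x + 768. Dividing through by 12 gives the monic gcd x^3 + 6x^2 + 24x + 64.

x^3 + 6x^2 + 24x + 64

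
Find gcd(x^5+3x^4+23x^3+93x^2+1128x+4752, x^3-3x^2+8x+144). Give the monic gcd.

Euclidean algorithm in ℚ[x]:
  x^5+3x^4+23x^3+93x^2+1128x+4752 = (x^2+6x+33)(x^3-3x^2+8x+144) + (0)
The last nonzero remainder x^3-3x^2+8x+144 is already monic.

x^3-3x^2+8x+144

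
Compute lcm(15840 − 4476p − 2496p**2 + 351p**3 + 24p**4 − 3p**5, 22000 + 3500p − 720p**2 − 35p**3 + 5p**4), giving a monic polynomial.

211200 − 28000p − 47512p**2 + 1180p**3 + 1854p**4 − 109p**5 − 14p**6 + p**7

By polynomial division,
  −3p**5 + 24p**4 + 351p**3 − 2496p**2 − 4476p + 15840 = (−(3/5)p + 3/5)(5p**4 − 35p**3 − 720p**2 + 3500p + 22000) + (−60p**3 + 36p**2 + 6624p + 2640)
  5p**4 − 35p**3 − 720p**2 + 3500p + 22000 = (−(1/12)p + 8/15)(−60p**3 + 36p**2 + 6624p + 2640) + (−(936/5)p**2 + (936/5)p + 20592)
  −60p**3 + 36p**2 + 6624p + 2640 = ((25/78)p + 5/39)(−(936/5)p**2 + (936/5)p + 20592) + (0)
Last nonzero remainder: −(936/5)p**2 + (936/5)p + 20592. Dividing through by −936/5 gives the monic gcd p**2 − p − 110.
Then lcm(f, g) = f·g / gcd(f, g); expanding and making the result monic gives the answer.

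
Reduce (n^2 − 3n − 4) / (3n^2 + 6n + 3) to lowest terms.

Repeated division with remainder:
  n^2 − 3n − 4 = (1/3)(3n^2 + 6n + 3) + (−5n − 5)
  3n^2 + 6n + 3 = (−(3/5)n − 3/5)(−5n − 5) + (0)
Last nonzero remainder: −5n − 5. Dividing through by −5 gives the monic gcd n + 1.
Cancel n + 1 from numerator and denominator to get the reduced form.

(n − 4)/(3n + 3)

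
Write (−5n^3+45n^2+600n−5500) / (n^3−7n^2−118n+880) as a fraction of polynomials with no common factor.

(−5n+50)/(n−8)

Euclidean algorithm in ℚ[n]:
  −5n^3+45n^2+600n−5500 = (−5)(n^3−7n^2−118n+880) + (10n^2+10n−1100)
  n^3−7n^2−118n+880 = ((1/10)n−4/5)(10n^2+10n−1100) + (0)
Last nonzero remainder: 10n^2+10n−1100. Dividing through by 10 gives the monic gcd n^2+n−110.
Cancel n^2+n−110 from numerator and denominator to get the reduced form.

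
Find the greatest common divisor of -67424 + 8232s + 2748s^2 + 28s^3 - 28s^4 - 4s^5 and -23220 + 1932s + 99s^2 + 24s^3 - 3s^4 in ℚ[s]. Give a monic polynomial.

86 + 11s + s^2

By polynomial division,
  -4s^5 - 28s^4 + 28s^3 + 2748s^2 + 8232s - 67424 = ((4/3)s + 20)(-3s^4 + 24s^3 + 99s^2 + 1932s - 23220) + (-584s^3 - 1808s^2 + 552s + 396976)
  -3s^4 + 24s^3 + 99s^2 + 1932s - 23220 = ((3/584)s - 1215/21316)(-584s^3 - 1808s^2 + 552s + 396976) + (-(36720/5329)s^2 - (403920/5329)s - 3157920/5329)
  -584s^3 - 1808s^2 + 552s + 396976 = ((389017/4590)s - 3074833/4590)(-(36720/5329)s^2 - (403920/5329)s - 3157920/5329) + (0)
Last nonzero remainder: -(36720/5329)s^2 - (403920/5329)s - 3157920/5329. Dividing through by -36720/5329 gives the monic gcd s^2 + 11s + 86.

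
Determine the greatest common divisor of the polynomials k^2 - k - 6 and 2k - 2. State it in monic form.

Apply the Euclidean algorithm:
  k^2 - k - 6 = ((1/2)k)(2k - 2) + (-6)
  2k - 2 = (-(1/3)k + 1/3)(-6) + (0)
The last nonzero remainder is the constant -6, so the polynomials are coprime and gcd = 1.

1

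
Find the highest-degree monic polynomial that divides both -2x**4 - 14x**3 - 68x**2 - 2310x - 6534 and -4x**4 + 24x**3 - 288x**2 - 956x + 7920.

x**2 - 7x + 99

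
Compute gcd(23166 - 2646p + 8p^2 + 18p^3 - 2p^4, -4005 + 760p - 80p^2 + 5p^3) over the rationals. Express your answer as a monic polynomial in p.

Repeated division with remainder:
  -2p^4 + 18p^3 + 8p^2 - 2646p + 23166 = (-(2/5)p - 14/5)(5p^3 - 80p^2 + 760p - 4005) + (88p^2 - 2120p + 11952)
  5p^3 - 80p^2 + 760p - 4005 = ((5/88)p + 445/968)(88p^2 - 2120p + 11952) + ((127715/121)p - 1149435/121)
  88p^2 - 2120p + 11952 = ((10648/127715)p - 160688/127715)((127715/121)p - 1149435/121) + (0)
Last nonzero remainder: (127715/121)p - 1149435/121. Dividing through by 127715/121 gives the monic gcd p - 9.

-9 + p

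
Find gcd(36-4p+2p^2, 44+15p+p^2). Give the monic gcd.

1

Repeated division with remainder:
  2p^2-4p+36 = (2)(p^2+15p+44) + (-34p-52)
  p^2+15p+44 = (-(1/34)p-229/578)(-34p-52) + (6762/289)
  -34p-52 = (-(4913/3381)p-7514/3381)(6762/289) + (0)
The last nonzero remainder is the constant 6762/289, so the polynomials are coprime and gcd = 1.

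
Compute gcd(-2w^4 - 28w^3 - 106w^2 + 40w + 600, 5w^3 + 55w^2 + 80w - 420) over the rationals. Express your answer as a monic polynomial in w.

w^2 + 4w - 12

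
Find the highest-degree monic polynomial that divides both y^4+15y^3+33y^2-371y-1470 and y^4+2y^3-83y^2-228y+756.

y^2+13y+42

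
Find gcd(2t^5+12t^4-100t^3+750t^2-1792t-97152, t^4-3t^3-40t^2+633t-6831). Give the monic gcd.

t^3+6t^2+14t+759

Euclidean algorithm in ℚ[t]:
  2t^5+12t^4-100t^3+750t^2-1792t-97152 = (2t+18)(t^4-3t^3-40t^2+633t-6831) + (34t^3+204t^2+476t+25806)
  t^4-3t^3-40t^2+633t-6831 = ((1/34)t-9/34)(34t^3+204t^2+476t+25806) + (0)
Last nonzero remainder: 34t^3+204t^2+476t+25806. Dividing through by 34 gives the monic gcd t^3+6t^2+14t+759.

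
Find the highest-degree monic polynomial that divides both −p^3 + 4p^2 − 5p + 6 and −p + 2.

Apply the Euclidean algorithm:
  −p^3 + 4p^2 − 5p + 6 = (p^2 − 2p + 1)(−p + 2) + (4)
  −p + 2 = (−(1/4)p + 1/2)(4) + (0)
The last nonzero remainder is the constant 4, so the polynomials are coprime and gcd = 1.

1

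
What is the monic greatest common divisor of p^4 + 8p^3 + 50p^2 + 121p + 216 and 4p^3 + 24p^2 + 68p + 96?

p^2 + 3p + 8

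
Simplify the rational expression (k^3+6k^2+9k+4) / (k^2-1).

(k^2+5k+4)/(k-1)

Apply the Euclidean algorithm:
  k^3+6k^2+9k+4 = (k+6)(k^2-1) + (10k+10)
  k^2-1 = ((1/10)k-1/10)(10k+10) + (0)
Last nonzero remainder: 10k+10. Dividing through by 10 gives the monic gcd k+1.
Cancel k+1 from numerator and denominator to get the reduced form.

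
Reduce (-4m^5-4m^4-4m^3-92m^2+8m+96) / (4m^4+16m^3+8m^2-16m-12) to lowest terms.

(-m^2+2m-8)/(m+1)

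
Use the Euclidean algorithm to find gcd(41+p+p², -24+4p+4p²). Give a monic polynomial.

Euclidean algorithm in ℚ[p]:
  p²+p+41 = (1/4)(4p²+4p-24) + (47)
  4p²+4p-24 = ((4/47)p²+(4/47)p-24/47)(47) + (0)
The last nonzero remainder is the constant 47, so the polynomials are coprime and gcd = 1.

1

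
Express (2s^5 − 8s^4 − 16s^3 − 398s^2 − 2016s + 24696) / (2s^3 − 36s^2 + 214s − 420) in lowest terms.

By polynomial division,
  2s^5 − 8s^4 − 16s^3 − 398s^2 − 2016s + 24696 = (s^2 + 14s + 137)(2s^3 − 36s^2 + 214s − 420) + (1958s^2 − 25454s + 82236)
  2s^3 − 36s^2 + 214s − 420 = ((1/979)s − 5/979)(1958s^2 − 25454s + 82236) + (0)
Last nonzero remainder: 1958s^2 − 25454s + 82236. Dividing through by 1958 gives the monic gcd s^2 − 13s + 42.
Cancel s^2 − 13s + 42 from numerator and denominator to get the reduced form.

(s^3 + 9s^2 + 67s + 294)/(s − 5)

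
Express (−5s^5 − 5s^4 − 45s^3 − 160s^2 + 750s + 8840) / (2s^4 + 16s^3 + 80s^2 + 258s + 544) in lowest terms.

(−5s^3 + 30s^2 − 170s + 520)/(2s^2 + 2s + 32)

Repeated division with remainder:
  −5s^5 − 5s^4 − 45s^3 − 160s^2 + 750s + 8840 = (−(5/2)s + 35/2)(2s^4 + 16s^3 + 80s^2 + 258s + 544) + (−125s^3 − 915s^2 − 2405s − 680)
  2s^4 + 16s^3 + 80s^2 + 258s + 544 = (−(2/125)s − 34/3125)(−125s^3 − 915s^2 − 2405s − 680) + ((19728/625)s^2 + (138096/625)s + 335376/625)
  −125s^3 − 915s^2 − 2405s − 680 = (−(78125/19728)s − 3125/2466)((19728/625)s^2 + (138096/625)s + 335376/625) + (0)
Last nonzero remainder: (19728/625)s^2 + (138096/625)s + 335376/625. Dividing through by 19728/625 gives the monic gcd s^2 + 7s + 17.
Cancel s^2 + 7s + 17 from numerator and denominator to get the reduced form.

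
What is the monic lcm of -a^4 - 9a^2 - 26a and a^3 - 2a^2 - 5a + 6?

Euclidean algorithm in ℚ[a]:
  -a^4 - 9a^2 - 26a = (-a - 2)(a^3 - 2a^2 - 5a + 6) + (-18a^2 - 30a + 12)
  a^3 - 2a^2 - 5a + 6 = (-(1/18)a + 11/54)(-18a^2 - 30a + 12) + ((16/9)a + 32/9)
  -18a^2 - 30a + 12 = (-(81/8)a + 27/8)((16/9)a + 32/9) + (0)
Last nonzero remainder: (16/9)a + 32/9. Dividing through by 16/9 gives the monic gcd a + 2.
Then lcm(f, g) = f·g / gcd(f, g); expanding and making the result monic gives the answer.

a^6 - 4a^5 + 12a^4 - 10a^3 - 77a^2 + 78a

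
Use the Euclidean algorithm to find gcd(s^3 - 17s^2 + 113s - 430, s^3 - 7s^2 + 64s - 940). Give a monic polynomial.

By polynomial division,
  s^3 - 17s^2 + 113s - 430 = (s^3 - 7s^2 + 64s - 940) + (-10s^2 + 49s + 510)
  s^3 - 7s^2 + 64s - 940 = (-(1/10)s + 21/100)(-10s^2 + 49s + 510) + ((10471/100)s - 10471/10)
  -10s^2 + 49s + 510 = (-(1000/10471)s - 5100/10471)((10471/100)s - 10471/10) + (0)
Last nonzero remainder: (10471/100)s - 10471/10. Dividing through by 10471/100 gives the monic gcd s - 10.

s - 10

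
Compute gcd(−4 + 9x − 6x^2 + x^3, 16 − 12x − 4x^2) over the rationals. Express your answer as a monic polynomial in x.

By polynomial division,
  x^3 − 6x^2 + 9x − 4 = (−(1/4)x + 9/4)(−4x^2 − 12x + 16) + (40x − 40)
  −4x^2 − 12x + 16 = (−(1/10)x − 2/5)(40x − 40) + (0)
Last nonzero remainder: 40x − 40. Dividing through by 40 gives the monic gcd x − 1.

−1 + x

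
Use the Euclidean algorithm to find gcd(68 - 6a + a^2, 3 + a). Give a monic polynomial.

Repeated division with remainder:
  a^2 - 6a + 68 = (a - 9)(a + 3) + (95)
  a + 3 = ((1/95)a + 3/95)(95) + (0)
The last nonzero remainder is the constant 95, so the polynomials are coprime and gcd = 1.

1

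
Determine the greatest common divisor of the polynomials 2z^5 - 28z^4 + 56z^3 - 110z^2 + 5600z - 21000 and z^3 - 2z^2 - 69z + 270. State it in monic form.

z^2 - 11z + 30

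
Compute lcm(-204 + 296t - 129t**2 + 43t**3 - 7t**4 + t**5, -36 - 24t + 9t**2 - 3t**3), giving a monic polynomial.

-204 + 92t + 167t**2 - 86t**3 + 36t**4 - 6t**5 + t**6

Repeated division with remainder:
  t**5 - 7t**4 + 43t**3 - 129t**2 + 296t - 204 = (-(1/3)t**2 + (4/3)t - 23/3)(-3t**3 + 9t**2 - 24t - 36) + (-40t**2 + 160t - 480)
  -3t**3 + 9t**2 - 24t - 36 = ((3/40)t + 3/40)(-40t**2 + 160t - 480) + (0)
Last nonzero remainder: -40t**2 + 160t - 480. Dividing through by -40 gives the monic gcd t**2 - 4t + 12.
Then lcm(f, g) = f·g / gcd(f, g); expanding and making the result monic gives the answer.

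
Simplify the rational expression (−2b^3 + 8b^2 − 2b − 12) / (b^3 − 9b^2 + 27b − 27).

Euclidean algorithm in ℚ[b]:
  −2b^3 + 8b^2 − 2b − 12 = (−2)(b^3 − 9b^2 + 27b − 27) + (−10b^2 + 52b − 66)
  b^3 − 9b^2 + 27b − 27 = (−(1/10)b + 19/50)(−10b^2 + 52b − 66) + ((16/25)b − 48/25)
  −10b^2 + 52b − 66 = (−(125/8)b + 275/8)((16/25)b − 48/25) + (0)
Last nonzero remainder: (16/25)b − 48/25. Dividing through by 16/25 gives the monic gcd b − 3.
Cancel b − 3 from numerator and denominator to get the reduced form.

(−2b^2 + 2b + 4)/(b^2 − 6b + 9)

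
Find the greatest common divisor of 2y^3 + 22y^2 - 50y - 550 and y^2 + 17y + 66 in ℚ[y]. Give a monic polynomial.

Apply the Euclidean algorithm:
  2y^3 + 22y^2 - 50y - 550 = (2y - 12)(y^2 + 17y + 66) + (22y + 242)
  y^2 + 17y + 66 = ((1/22)y + 3/11)(22y + 242) + (0)
Last nonzero remainder: 22y + 242. Dividing through by 22 gives the monic gcd y + 11.

y + 11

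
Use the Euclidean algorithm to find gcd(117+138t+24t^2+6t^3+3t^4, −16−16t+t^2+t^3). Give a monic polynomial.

1+t

Repeated division with remainder:
  3t^4+6t^3+24t^2+138t+117 = (3t+3)(t^3+t^2−16t−16) + (69t^2+234t+165)
  t^3+t^2−16t−16 = ((1/69)t−55/1587)(69t^2+234t+165) + (−(5439/529)t−5439/529)
  69t^2+234t+165 = (−(12167/1813)t−29095/1813)(−(5439/529)t−5439/529) + (0)
Last nonzero remainder: −(5439/529)t−5439/529. Dividing through by −5439/529 gives the monic gcd t+1.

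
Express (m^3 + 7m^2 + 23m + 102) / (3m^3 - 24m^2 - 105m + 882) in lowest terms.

Apply the Euclidean algorithm:
  m^3 + 7m^2 + 23m + 102 = (1/3)(3m^3 - 24m^2 - 105m + 882) + (15m^2 + 58m - 192)
  3m^3 - 24m^2 - 105m + 882 = ((1/5)m - 178/75)(15m^2 + 58m - 192) + ((5329/75)m + 10658/25)
  15m^2 + 58m - 192 = ((1125/5329)m - 2400/5329)((5329/75)m + 10658/25) + (0)
Last nonzero remainder: (5329/75)m + 10658/25. Dividing through by 5329/75 gives the monic gcd m + 6.
Cancel m + 6 from numerator and denominator to get the reduced form.

(m^2 + m + 17)/(3m^2 - 42m + 147)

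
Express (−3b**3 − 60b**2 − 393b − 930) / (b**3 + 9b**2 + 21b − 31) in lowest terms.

(−3b − 30)/(b − 1)

Euclidean algorithm in ℚ[b]:
  −3b**3 − 60b**2 − 393b − 930 = (−3)(b**3 + 9b**2 + 21b − 31) + (−33b**2 − 330b − 1023)
  b**3 + 9b**2 + 21b − 31 = (−(1/33)b + 1/33)(−33b**2 − 330b − 1023) + (0)
Last nonzero remainder: −33b**2 − 330b − 1023. Dividing through by −33 gives the monic gcd b**2 + 10b + 31.
Cancel b**2 + 10b + 31 from numerator and denominator to get the reduced form.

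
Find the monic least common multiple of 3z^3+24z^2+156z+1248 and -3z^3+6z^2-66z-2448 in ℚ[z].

Apply the Euclidean algorithm:
  3z^3+24z^2+156z+1248 = (-1)(-3z^3+6z^2-66z-2448) + (30z^2+90z-1200)
  -3z^3+6z^2-66z-2448 = (-(1/10)z+1/2)(30z^2+90z-1200) + (-231z-1848)
  30z^2+90z-1200 = (-(10/77)z+50/77)(-231z-1848) + (0)
Last nonzero remainder: -231z-1848. Dividing through by -231 gives the monic gcd z+8.
Then lcm(f, g) = f·g / gcd(f, g); expanding and making the result monic gives the answer.

z^5-2z^4+74z^3+712z^2+1144z+42432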